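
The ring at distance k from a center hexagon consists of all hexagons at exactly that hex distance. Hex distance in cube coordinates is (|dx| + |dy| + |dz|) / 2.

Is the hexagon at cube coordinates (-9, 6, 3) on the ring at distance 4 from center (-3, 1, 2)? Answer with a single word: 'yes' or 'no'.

Answer: no

Derivation:
|px - cx| = |-9 - (-3)| = 6
|py - cy| = |6 - 1| = 5
|pz - cz| = |3 - 2| = 1
distance = (6+5+1)/2 = 12/2 = 6
radius = 4; distance != radius -> no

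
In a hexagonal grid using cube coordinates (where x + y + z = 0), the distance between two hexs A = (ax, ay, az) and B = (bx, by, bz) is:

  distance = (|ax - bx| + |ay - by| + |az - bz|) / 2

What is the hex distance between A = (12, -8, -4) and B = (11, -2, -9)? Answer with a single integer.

Answer: 6

Derivation:
|ax - bx| = |12 - 11| = 1
|ay - by| = |-8 - (-2)| = 6
|az - bz| = |-4 - (-9)| = 5
distance = (1 + 6 + 5) / 2 = 12 / 2 = 6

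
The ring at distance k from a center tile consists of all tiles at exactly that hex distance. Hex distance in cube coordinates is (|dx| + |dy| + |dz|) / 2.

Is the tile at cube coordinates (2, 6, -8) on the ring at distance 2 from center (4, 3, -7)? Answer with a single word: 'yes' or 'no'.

|px - cx| = |2 - 4| = 2
|py - cy| = |6 - 3| = 3
|pz - cz| = |-8 - (-7)| = 1
distance = (2+3+1)/2 = 6/2 = 3
radius = 2; distance != radius -> no

Answer: no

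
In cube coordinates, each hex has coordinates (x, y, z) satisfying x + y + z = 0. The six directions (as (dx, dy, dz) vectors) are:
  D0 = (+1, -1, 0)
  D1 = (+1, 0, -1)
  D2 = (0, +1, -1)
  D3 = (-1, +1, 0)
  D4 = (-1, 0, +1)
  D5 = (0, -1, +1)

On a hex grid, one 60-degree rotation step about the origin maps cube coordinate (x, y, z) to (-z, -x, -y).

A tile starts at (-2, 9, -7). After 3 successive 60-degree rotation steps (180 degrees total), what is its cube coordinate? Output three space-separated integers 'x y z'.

Start: (-2, 9, -7)
Step 1: (-2, 9, -7) -> (-(-7), -(-2), -(9)) = (7, 2, -9)
Step 2: (7, 2, -9) -> (-(-9), -(7), -(2)) = (9, -7, -2)
Step 3: (9, -7, -2) -> (-(-2), -(9), -(-7)) = (2, -9, 7)

Answer: 2 -9 7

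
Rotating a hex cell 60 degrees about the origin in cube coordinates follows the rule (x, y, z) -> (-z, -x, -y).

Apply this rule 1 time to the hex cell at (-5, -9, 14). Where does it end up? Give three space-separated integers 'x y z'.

Start: (-5, -9, 14)
Step 1: (-5, -9, 14) -> (-(14), -(-5), -(-9)) = (-14, 5, 9)

Answer: -14 5 9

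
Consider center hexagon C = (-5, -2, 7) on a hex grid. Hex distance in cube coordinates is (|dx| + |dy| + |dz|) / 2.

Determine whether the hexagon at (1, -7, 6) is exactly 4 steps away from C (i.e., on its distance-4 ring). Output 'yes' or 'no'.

|px - cx| = |1 - (-5)| = 6
|py - cy| = |-7 - (-2)| = 5
|pz - cz| = |6 - 7| = 1
distance = (6+5+1)/2 = 12/2 = 6
radius = 4; distance != radius -> no

Answer: no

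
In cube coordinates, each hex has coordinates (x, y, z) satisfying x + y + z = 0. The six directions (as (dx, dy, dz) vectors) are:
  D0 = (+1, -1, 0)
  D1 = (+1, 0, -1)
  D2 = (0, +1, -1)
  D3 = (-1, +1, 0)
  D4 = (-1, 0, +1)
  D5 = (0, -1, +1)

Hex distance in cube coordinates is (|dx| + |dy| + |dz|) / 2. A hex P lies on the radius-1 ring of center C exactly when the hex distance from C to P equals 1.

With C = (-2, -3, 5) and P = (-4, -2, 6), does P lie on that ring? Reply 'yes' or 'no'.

Answer: no

Derivation:
|px - cx| = |-4 - (-2)| = 2
|py - cy| = |-2 - (-3)| = 1
|pz - cz| = |6 - 5| = 1
distance = (2+1+1)/2 = 4/2 = 2
radius = 1; distance != radius -> no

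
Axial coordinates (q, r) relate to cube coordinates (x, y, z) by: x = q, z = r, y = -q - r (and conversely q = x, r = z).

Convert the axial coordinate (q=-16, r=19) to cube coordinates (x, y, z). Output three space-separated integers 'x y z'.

Answer: -16 -3 19

Derivation:
x = q = -16
z = r = 19
y = -x - z = -(-16) - (19) = -3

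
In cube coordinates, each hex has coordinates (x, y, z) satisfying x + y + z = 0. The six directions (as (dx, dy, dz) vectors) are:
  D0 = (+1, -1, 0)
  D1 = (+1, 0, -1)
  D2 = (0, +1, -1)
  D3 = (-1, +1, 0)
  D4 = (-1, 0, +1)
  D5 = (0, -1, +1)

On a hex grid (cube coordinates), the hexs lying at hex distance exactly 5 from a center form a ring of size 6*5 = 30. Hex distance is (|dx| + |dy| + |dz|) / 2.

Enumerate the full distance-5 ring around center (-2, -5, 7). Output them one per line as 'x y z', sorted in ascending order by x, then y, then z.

Walk ring at distance 5 from (-2, -5, 7):
Start at center + D4*5 = (-7, -5, 12)
  hex 0: (-7, -5, 12)
  hex 1: (-6, -6, 12)
  hex 2: (-5, -7, 12)
  hex 3: (-4, -8, 12)
  hex 4: (-3, -9, 12)
  hex 5: (-2, -10, 12)
  hex 6: (-1, -10, 11)
  hex 7: (0, -10, 10)
  hex 8: (1, -10, 9)
  hex 9: (2, -10, 8)
  hex 10: (3, -10, 7)
  hex 11: (3, -9, 6)
  hex 12: (3, -8, 5)
  hex 13: (3, -7, 4)
  hex 14: (3, -6, 3)
  hex 15: (3, -5, 2)
  hex 16: (2, -4, 2)
  hex 17: (1, -3, 2)
  hex 18: (0, -2, 2)
  hex 19: (-1, -1, 2)
  hex 20: (-2, 0, 2)
  hex 21: (-3, 0, 3)
  hex 22: (-4, 0, 4)
  hex 23: (-5, 0, 5)
  hex 24: (-6, 0, 6)
  hex 25: (-7, 0, 7)
  hex 26: (-7, -1, 8)
  hex 27: (-7, -2, 9)
  hex 28: (-7, -3, 10)
  hex 29: (-7, -4, 11)
Sorted: 30 hexes.

Answer: -7 -5 12
-7 -4 11
-7 -3 10
-7 -2 9
-7 -1 8
-7 0 7
-6 -6 12
-6 0 6
-5 -7 12
-5 0 5
-4 -8 12
-4 0 4
-3 -9 12
-3 0 3
-2 -10 12
-2 0 2
-1 -10 11
-1 -1 2
0 -10 10
0 -2 2
1 -10 9
1 -3 2
2 -10 8
2 -4 2
3 -10 7
3 -9 6
3 -8 5
3 -7 4
3 -6 3
3 -5 2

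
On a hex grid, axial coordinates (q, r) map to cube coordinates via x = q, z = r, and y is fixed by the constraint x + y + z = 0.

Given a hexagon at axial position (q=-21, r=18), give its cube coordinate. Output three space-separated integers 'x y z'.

Answer: -21 3 18

Derivation:
x = q = -21
z = r = 18
y = -x - z = -(-21) - (18) = 3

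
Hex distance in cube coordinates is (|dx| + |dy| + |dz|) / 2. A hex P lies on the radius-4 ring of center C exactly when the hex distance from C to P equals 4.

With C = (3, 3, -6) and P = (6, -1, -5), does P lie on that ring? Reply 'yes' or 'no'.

Answer: yes

Derivation:
|px - cx| = |6 - 3| = 3
|py - cy| = |-1 - 3| = 4
|pz - cz| = |-5 - (-6)| = 1
distance = (3+4+1)/2 = 8/2 = 4
radius = 4; distance == radius -> yes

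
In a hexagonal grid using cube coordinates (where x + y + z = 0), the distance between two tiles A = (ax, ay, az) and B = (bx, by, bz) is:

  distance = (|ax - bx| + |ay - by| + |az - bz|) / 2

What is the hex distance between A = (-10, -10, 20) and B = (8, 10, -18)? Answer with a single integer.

|ax - bx| = |-10 - 8| = 18
|ay - by| = |-10 - 10| = 20
|az - bz| = |20 - (-18)| = 38
distance = (18 + 20 + 38) / 2 = 76 / 2 = 38

Answer: 38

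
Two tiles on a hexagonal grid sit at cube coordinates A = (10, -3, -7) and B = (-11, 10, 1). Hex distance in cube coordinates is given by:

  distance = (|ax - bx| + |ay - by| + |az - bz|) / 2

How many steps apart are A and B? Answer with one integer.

Answer: 21

Derivation:
|ax - bx| = |10 - (-11)| = 21
|ay - by| = |-3 - 10| = 13
|az - bz| = |-7 - 1| = 8
distance = (21 + 13 + 8) / 2 = 42 / 2 = 21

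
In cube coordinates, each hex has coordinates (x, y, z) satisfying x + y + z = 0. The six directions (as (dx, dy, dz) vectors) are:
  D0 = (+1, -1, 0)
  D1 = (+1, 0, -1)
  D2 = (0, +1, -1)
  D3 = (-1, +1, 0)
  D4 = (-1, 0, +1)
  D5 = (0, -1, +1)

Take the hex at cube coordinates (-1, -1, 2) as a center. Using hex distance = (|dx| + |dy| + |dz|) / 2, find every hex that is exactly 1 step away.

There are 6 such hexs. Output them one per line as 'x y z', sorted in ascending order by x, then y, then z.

Answer: -2 -1 3
-2 0 2
-1 -2 3
-1 0 1
0 -2 2
0 -1 1

Derivation:
Walk ring at distance 1 from (-1, -1, 2):
Start at center + D4*1 = (-2, -1, 3)
  hex 0: (-2, -1, 3)
  hex 1: (-1, -2, 3)
  hex 2: (0, -2, 2)
  hex 3: (0, -1, 1)
  hex 4: (-1, 0, 1)
  hex 5: (-2, 0, 2)
Sorted: 6 hexes.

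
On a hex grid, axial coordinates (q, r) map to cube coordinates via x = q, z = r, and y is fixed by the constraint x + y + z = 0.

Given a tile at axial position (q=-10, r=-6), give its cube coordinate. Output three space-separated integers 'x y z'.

x = q = -10
z = r = -6
y = -x - z = -(-10) - (-6) = 16

Answer: -10 16 -6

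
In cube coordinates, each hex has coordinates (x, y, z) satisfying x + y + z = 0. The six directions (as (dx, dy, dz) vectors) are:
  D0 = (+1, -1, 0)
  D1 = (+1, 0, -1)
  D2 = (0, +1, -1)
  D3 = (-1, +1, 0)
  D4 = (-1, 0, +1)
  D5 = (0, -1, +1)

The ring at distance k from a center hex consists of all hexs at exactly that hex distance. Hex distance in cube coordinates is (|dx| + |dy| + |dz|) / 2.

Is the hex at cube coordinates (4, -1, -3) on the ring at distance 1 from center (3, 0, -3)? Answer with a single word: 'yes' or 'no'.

Answer: yes

Derivation:
|px - cx| = |4 - 3| = 1
|py - cy| = |-1 - 0| = 1
|pz - cz| = |-3 - (-3)| = 0
distance = (1+1+0)/2 = 2/2 = 1
radius = 1; distance == radius -> yes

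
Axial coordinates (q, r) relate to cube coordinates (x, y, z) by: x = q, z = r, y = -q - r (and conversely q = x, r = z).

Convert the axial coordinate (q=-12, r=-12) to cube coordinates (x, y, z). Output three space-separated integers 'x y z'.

Answer: -12 24 -12

Derivation:
x = q = -12
z = r = -12
y = -x - z = -(-12) - (-12) = 24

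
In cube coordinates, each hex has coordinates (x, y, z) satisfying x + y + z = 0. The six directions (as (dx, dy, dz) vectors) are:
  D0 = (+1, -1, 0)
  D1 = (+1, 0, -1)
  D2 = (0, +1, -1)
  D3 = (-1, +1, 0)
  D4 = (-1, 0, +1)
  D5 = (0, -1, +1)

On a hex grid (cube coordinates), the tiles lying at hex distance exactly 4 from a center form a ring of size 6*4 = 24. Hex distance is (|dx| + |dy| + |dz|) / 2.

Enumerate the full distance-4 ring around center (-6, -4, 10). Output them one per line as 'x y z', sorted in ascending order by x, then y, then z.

Walk ring at distance 4 from (-6, -4, 10):
Start at center + D4*4 = (-10, -4, 14)
  hex 0: (-10, -4, 14)
  hex 1: (-9, -5, 14)
  hex 2: (-8, -6, 14)
  hex 3: (-7, -7, 14)
  hex 4: (-6, -8, 14)
  hex 5: (-5, -8, 13)
  hex 6: (-4, -8, 12)
  hex 7: (-3, -8, 11)
  hex 8: (-2, -8, 10)
  hex 9: (-2, -7, 9)
  hex 10: (-2, -6, 8)
  hex 11: (-2, -5, 7)
  hex 12: (-2, -4, 6)
  hex 13: (-3, -3, 6)
  hex 14: (-4, -2, 6)
  hex 15: (-5, -1, 6)
  hex 16: (-6, 0, 6)
  hex 17: (-7, 0, 7)
  hex 18: (-8, 0, 8)
  hex 19: (-9, 0, 9)
  hex 20: (-10, 0, 10)
  hex 21: (-10, -1, 11)
  hex 22: (-10, -2, 12)
  hex 23: (-10, -3, 13)
Sorted: 24 hexes.

Answer: -10 -4 14
-10 -3 13
-10 -2 12
-10 -1 11
-10 0 10
-9 -5 14
-9 0 9
-8 -6 14
-8 0 8
-7 -7 14
-7 0 7
-6 -8 14
-6 0 6
-5 -8 13
-5 -1 6
-4 -8 12
-4 -2 6
-3 -8 11
-3 -3 6
-2 -8 10
-2 -7 9
-2 -6 8
-2 -5 7
-2 -4 6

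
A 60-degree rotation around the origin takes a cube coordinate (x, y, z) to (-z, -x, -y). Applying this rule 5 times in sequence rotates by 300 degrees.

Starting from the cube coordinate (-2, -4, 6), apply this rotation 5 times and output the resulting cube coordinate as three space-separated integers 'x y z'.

Answer: 4 -6 2

Derivation:
Start: (-2, -4, 6)
Step 1: (-2, -4, 6) -> (-(6), -(-2), -(-4)) = (-6, 2, 4)
Step 2: (-6, 2, 4) -> (-(4), -(-6), -(2)) = (-4, 6, -2)
Step 3: (-4, 6, -2) -> (-(-2), -(-4), -(6)) = (2, 4, -6)
Step 4: (2, 4, -6) -> (-(-6), -(2), -(4)) = (6, -2, -4)
Step 5: (6, -2, -4) -> (-(-4), -(6), -(-2)) = (4, -6, 2)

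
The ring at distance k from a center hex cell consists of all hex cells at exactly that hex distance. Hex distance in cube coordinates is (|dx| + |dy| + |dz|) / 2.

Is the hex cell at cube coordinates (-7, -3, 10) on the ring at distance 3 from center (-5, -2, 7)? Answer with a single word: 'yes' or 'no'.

Answer: yes

Derivation:
|px - cx| = |-7 - (-5)| = 2
|py - cy| = |-3 - (-2)| = 1
|pz - cz| = |10 - 7| = 3
distance = (2+1+3)/2 = 6/2 = 3
radius = 3; distance == radius -> yes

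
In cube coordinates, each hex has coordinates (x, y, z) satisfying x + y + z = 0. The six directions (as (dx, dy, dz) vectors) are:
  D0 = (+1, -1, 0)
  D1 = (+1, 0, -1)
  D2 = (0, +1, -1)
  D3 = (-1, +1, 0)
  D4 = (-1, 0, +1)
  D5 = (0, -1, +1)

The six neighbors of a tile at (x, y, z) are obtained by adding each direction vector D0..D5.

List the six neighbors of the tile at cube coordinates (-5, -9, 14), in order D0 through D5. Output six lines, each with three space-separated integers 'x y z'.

Center: (-5, -9, 14). Add each direction:
  D0: (-5, -9, 14) + (1, -1, 0) = (-4, -10, 14)
  D1: (-5, -9, 14) + (1, 0, -1) = (-4, -9, 13)
  D2: (-5, -9, 14) + (0, 1, -1) = (-5, -8, 13)
  D3: (-5, -9, 14) + (-1, 1, 0) = (-6, -8, 14)
  D4: (-5, -9, 14) + (-1, 0, 1) = (-6, -9, 15)
  D5: (-5, -9, 14) + (0, -1, 1) = (-5, -10, 15)

Answer: -4 -10 14
-4 -9 13
-5 -8 13
-6 -8 14
-6 -9 15
-5 -10 15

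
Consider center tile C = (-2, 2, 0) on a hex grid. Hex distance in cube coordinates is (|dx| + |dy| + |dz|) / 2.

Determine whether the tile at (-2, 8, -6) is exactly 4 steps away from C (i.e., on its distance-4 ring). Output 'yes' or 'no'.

Answer: no

Derivation:
|px - cx| = |-2 - (-2)| = 0
|py - cy| = |8 - 2| = 6
|pz - cz| = |-6 - 0| = 6
distance = (0+6+6)/2 = 12/2 = 6
radius = 4; distance != radius -> no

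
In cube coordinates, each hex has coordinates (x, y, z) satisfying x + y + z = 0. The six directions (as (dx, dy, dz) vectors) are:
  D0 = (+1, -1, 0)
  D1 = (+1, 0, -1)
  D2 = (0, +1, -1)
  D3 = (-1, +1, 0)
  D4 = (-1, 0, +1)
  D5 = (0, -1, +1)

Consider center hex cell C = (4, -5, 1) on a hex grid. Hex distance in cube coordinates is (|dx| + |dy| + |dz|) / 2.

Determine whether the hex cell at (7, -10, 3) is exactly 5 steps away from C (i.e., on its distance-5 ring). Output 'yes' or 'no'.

Answer: yes

Derivation:
|px - cx| = |7 - 4| = 3
|py - cy| = |-10 - (-5)| = 5
|pz - cz| = |3 - 1| = 2
distance = (3+5+2)/2 = 10/2 = 5
radius = 5; distance == radius -> yes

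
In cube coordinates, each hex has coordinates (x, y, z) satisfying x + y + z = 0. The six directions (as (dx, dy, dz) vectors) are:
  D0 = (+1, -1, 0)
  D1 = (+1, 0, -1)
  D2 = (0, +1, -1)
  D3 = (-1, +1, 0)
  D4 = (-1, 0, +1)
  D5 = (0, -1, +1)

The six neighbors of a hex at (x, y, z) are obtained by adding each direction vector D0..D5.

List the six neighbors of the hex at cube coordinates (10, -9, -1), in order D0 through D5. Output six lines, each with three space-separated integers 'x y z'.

Answer: 11 -10 -1
11 -9 -2
10 -8 -2
9 -8 -1
9 -9 0
10 -10 0

Derivation:
Center: (10, -9, -1). Add each direction:
  D0: (10, -9, -1) + (1, -1, 0) = (11, -10, -1)
  D1: (10, -9, -1) + (1, 0, -1) = (11, -9, -2)
  D2: (10, -9, -1) + (0, 1, -1) = (10, -8, -2)
  D3: (10, -9, -1) + (-1, 1, 0) = (9, -8, -1)
  D4: (10, -9, -1) + (-1, 0, 1) = (9, -9, 0)
  D5: (10, -9, -1) + (0, -1, 1) = (10, -10, 0)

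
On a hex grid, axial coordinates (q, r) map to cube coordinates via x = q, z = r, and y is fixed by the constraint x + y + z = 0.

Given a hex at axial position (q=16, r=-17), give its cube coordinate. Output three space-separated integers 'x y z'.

Answer: 16 1 -17

Derivation:
x = q = 16
z = r = -17
y = -x - z = -(16) - (-17) = 1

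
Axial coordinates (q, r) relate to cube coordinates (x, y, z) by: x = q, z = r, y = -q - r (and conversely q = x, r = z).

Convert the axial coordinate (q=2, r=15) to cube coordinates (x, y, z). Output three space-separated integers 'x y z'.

x = q = 2
z = r = 15
y = -x - z = -(2) - (15) = -17

Answer: 2 -17 15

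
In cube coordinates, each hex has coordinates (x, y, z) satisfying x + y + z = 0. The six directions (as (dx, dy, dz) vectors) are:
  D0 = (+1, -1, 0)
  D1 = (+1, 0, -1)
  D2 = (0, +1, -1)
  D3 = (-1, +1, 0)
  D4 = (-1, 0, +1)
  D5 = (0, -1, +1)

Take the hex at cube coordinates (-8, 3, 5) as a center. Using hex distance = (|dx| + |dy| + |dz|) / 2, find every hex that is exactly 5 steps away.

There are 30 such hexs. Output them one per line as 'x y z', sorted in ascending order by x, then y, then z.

Answer: -13 3 10
-13 4 9
-13 5 8
-13 6 7
-13 7 6
-13 8 5
-12 2 10
-12 8 4
-11 1 10
-11 8 3
-10 0 10
-10 8 2
-9 -1 10
-9 8 1
-8 -2 10
-8 8 0
-7 -2 9
-7 7 0
-6 -2 8
-6 6 0
-5 -2 7
-5 5 0
-4 -2 6
-4 4 0
-3 -2 5
-3 -1 4
-3 0 3
-3 1 2
-3 2 1
-3 3 0

Derivation:
Walk ring at distance 5 from (-8, 3, 5):
Start at center + D4*5 = (-13, 3, 10)
  hex 0: (-13, 3, 10)
  hex 1: (-12, 2, 10)
  hex 2: (-11, 1, 10)
  hex 3: (-10, 0, 10)
  hex 4: (-9, -1, 10)
  hex 5: (-8, -2, 10)
  hex 6: (-7, -2, 9)
  hex 7: (-6, -2, 8)
  hex 8: (-5, -2, 7)
  hex 9: (-4, -2, 6)
  hex 10: (-3, -2, 5)
  hex 11: (-3, -1, 4)
  hex 12: (-3, 0, 3)
  hex 13: (-3, 1, 2)
  hex 14: (-3, 2, 1)
  hex 15: (-3, 3, 0)
  hex 16: (-4, 4, 0)
  hex 17: (-5, 5, 0)
  hex 18: (-6, 6, 0)
  hex 19: (-7, 7, 0)
  hex 20: (-8, 8, 0)
  hex 21: (-9, 8, 1)
  hex 22: (-10, 8, 2)
  hex 23: (-11, 8, 3)
  hex 24: (-12, 8, 4)
  hex 25: (-13, 8, 5)
  hex 26: (-13, 7, 6)
  hex 27: (-13, 6, 7)
  hex 28: (-13, 5, 8)
  hex 29: (-13, 4, 9)
Sorted: 30 hexes.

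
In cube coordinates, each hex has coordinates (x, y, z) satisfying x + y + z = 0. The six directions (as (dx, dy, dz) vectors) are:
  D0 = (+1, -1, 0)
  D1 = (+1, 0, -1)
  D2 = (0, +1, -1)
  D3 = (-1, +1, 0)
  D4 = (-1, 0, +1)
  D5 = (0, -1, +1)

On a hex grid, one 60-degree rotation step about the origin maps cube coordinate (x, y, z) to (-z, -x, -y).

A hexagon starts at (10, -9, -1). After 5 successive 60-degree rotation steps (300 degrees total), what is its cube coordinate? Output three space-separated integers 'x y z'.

Start: (10, -9, -1)
Step 1: (10, -9, -1) -> (-(-1), -(10), -(-9)) = (1, -10, 9)
Step 2: (1, -10, 9) -> (-(9), -(1), -(-10)) = (-9, -1, 10)
Step 3: (-9, -1, 10) -> (-(10), -(-9), -(-1)) = (-10, 9, 1)
Step 4: (-10, 9, 1) -> (-(1), -(-10), -(9)) = (-1, 10, -9)
Step 5: (-1, 10, -9) -> (-(-9), -(-1), -(10)) = (9, 1, -10)

Answer: 9 1 -10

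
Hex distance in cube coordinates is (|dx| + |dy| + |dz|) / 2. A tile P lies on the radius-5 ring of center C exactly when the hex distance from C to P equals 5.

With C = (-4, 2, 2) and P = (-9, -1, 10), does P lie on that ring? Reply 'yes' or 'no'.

Answer: no

Derivation:
|px - cx| = |-9 - (-4)| = 5
|py - cy| = |-1 - 2| = 3
|pz - cz| = |10 - 2| = 8
distance = (5+3+8)/2 = 16/2 = 8
radius = 5; distance != radius -> no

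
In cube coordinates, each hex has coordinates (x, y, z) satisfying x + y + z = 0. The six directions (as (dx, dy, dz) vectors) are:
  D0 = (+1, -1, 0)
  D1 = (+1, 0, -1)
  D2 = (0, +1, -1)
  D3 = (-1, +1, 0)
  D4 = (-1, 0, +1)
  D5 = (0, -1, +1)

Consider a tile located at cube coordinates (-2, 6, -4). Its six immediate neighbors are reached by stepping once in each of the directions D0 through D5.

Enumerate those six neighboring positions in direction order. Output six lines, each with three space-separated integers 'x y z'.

Center: (-2, 6, -4). Add each direction:
  D0: (-2, 6, -4) + (1, -1, 0) = (-1, 5, -4)
  D1: (-2, 6, -4) + (1, 0, -1) = (-1, 6, -5)
  D2: (-2, 6, -4) + (0, 1, -1) = (-2, 7, -5)
  D3: (-2, 6, -4) + (-1, 1, 0) = (-3, 7, -4)
  D4: (-2, 6, -4) + (-1, 0, 1) = (-3, 6, -3)
  D5: (-2, 6, -4) + (0, -1, 1) = (-2, 5, -3)

Answer: -1 5 -4
-1 6 -5
-2 7 -5
-3 7 -4
-3 6 -3
-2 5 -3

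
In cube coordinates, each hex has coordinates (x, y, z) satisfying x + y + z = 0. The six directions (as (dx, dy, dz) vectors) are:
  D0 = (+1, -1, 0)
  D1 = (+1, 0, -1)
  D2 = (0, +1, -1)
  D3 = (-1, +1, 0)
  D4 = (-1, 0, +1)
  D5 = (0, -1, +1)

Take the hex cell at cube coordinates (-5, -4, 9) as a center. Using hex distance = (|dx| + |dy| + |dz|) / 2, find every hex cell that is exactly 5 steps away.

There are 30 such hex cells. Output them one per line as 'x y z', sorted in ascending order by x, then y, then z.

Walk ring at distance 5 from (-5, -4, 9):
Start at center + D4*5 = (-10, -4, 14)
  hex 0: (-10, -4, 14)
  hex 1: (-9, -5, 14)
  hex 2: (-8, -6, 14)
  hex 3: (-7, -7, 14)
  hex 4: (-6, -8, 14)
  hex 5: (-5, -9, 14)
  hex 6: (-4, -9, 13)
  hex 7: (-3, -9, 12)
  hex 8: (-2, -9, 11)
  hex 9: (-1, -9, 10)
  hex 10: (0, -9, 9)
  hex 11: (0, -8, 8)
  hex 12: (0, -7, 7)
  hex 13: (0, -6, 6)
  hex 14: (0, -5, 5)
  hex 15: (0, -4, 4)
  hex 16: (-1, -3, 4)
  hex 17: (-2, -2, 4)
  hex 18: (-3, -1, 4)
  hex 19: (-4, 0, 4)
  hex 20: (-5, 1, 4)
  hex 21: (-6, 1, 5)
  hex 22: (-7, 1, 6)
  hex 23: (-8, 1, 7)
  hex 24: (-9, 1, 8)
  hex 25: (-10, 1, 9)
  hex 26: (-10, 0, 10)
  hex 27: (-10, -1, 11)
  hex 28: (-10, -2, 12)
  hex 29: (-10, -3, 13)
Sorted: 30 hexes.

Answer: -10 -4 14
-10 -3 13
-10 -2 12
-10 -1 11
-10 0 10
-10 1 9
-9 -5 14
-9 1 8
-8 -6 14
-8 1 7
-7 -7 14
-7 1 6
-6 -8 14
-6 1 5
-5 -9 14
-5 1 4
-4 -9 13
-4 0 4
-3 -9 12
-3 -1 4
-2 -9 11
-2 -2 4
-1 -9 10
-1 -3 4
0 -9 9
0 -8 8
0 -7 7
0 -6 6
0 -5 5
0 -4 4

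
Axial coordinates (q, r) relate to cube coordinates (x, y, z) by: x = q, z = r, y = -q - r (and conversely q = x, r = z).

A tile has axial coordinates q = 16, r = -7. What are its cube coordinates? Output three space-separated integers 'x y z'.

Answer: 16 -9 -7

Derivation:
x = q = 16
z = r = -7
y = -x - z = -(16) - (-7) = -9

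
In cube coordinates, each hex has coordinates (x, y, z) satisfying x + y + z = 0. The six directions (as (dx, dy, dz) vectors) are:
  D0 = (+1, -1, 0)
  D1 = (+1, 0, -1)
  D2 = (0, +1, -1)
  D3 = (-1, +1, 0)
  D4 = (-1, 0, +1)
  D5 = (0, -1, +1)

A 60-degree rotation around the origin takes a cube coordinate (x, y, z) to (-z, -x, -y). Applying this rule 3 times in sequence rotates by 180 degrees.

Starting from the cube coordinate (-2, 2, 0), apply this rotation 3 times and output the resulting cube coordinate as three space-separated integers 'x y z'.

Start: (-2, 2, 0)
Step 1: (-2, 2, 0) -> (-(0), -(-2), -(2)) = (0, 2, -2)
Step 2: (0, 2, -2) -> (-(-2), -(0), -(2)) = (2, 0, -2)
Step 3: (2, 0, -2) -> (-(-2), -(2), -(0)) = (2, -2, 0)

Answer: 2 -2 0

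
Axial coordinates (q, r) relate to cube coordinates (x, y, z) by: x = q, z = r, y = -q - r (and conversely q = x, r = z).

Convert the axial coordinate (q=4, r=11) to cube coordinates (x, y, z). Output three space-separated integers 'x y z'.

x = q = 4
z = r = 11
y = -x - z = -(4) - (11) = -15

Answer: 4 -15 11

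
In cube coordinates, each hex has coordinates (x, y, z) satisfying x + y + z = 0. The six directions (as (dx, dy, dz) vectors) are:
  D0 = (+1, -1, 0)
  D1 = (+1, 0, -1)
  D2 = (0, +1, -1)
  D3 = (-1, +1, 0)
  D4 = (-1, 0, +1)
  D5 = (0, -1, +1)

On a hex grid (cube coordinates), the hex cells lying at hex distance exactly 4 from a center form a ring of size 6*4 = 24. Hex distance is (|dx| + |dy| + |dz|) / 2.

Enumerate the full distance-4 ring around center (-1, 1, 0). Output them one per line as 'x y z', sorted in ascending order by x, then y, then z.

Answer: -5 1 4
-5 2 3
-5 3 2
-5 4 1
-5 5 0
-4 0 4
-4 5 -1
-3 -1 4
-3 5 -2
-2 -2 4
-2 5 -3
-1 -3 4
-1 5 -4
0 -3 3
0 4 -4
1 -3 2
1 3 -4
2 -3 1
2 2 -4
3 -3 0
3 -2 -1
3 -1 -2
3 0 -3
3 1 -4

Derivation:
Walk ring at distance 4 from (-1, 1, 0):
Start at center + D4*4 = (-5, 1, 4)
  hex 0: (-5, 1, 4)
  hex 1: (-4, 0, 4)
  hex 2: (-3, -1, 4)
  hex 3: (-2, -2, 4)
  hex 4: (-1, -3, 4)
  hex 5: (0, -3, 3)
  hex 6: (1, -3, 2)
  hex 7: (2, -3, 1)
  hex 8: (3, -3, 0)
  hex 9: (3, -2, -1)
  hex 10: (3, -1, -2)
  hex 11: (3, 0, -3)
  hex 12: (3, 1, -4)
  hex 13: (2, 2, -4)
  hex 14: (1, 3, -4)
  hex 15: (0, 4, -4)
  hex 16: (-1, 5, -4)
  hex 17: (-2, 5, -3)
  hex 18: (-3, 5, -2)
  hex 19: (-4, 5, -1)
  hex 20: (-5, 5, 0)
  hex 21: (-5, 4, 1)
  hex 22: (-5, 3, 2)
  hex 23: (-5, 2, 3)
Sorted: 24 hexes.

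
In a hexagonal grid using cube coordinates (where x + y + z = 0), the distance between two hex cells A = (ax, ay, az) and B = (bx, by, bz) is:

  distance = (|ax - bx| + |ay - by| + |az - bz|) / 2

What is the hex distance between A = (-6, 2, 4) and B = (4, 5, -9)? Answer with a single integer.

|ax - bx| = |-6 - 4| = 10
|ay - by| = |2 - 5| = 3
|az - bz| = |4 - (-9)| = 13
distance = (10 + 3 + 13) / 2 = 26 / 2 = 13

Answer: 13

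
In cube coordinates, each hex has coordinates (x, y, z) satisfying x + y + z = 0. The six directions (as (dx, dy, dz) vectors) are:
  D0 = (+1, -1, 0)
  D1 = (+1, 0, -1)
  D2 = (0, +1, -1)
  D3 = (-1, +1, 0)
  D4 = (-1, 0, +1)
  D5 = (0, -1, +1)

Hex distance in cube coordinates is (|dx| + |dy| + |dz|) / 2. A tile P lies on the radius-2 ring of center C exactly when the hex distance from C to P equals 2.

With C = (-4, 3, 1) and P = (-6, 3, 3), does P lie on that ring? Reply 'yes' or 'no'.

Answer: yes

Derivation:
|px - cx| = |-6 - (-4)| = 2
|py - cy| = |3 - 3| = 0
|pz - cz| = |3 - 1| = 2
distance = (2+0+2)/2 = 4/2 = 2
radius = 2; distance == radius -> yes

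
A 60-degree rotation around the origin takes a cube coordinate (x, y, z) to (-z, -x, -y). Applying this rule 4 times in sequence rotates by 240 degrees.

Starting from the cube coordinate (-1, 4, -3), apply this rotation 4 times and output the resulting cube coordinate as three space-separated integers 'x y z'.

Answer: -3 -1 4

Derivation:
Start: (-1, 4, -3)
Step 1: (-1, 4, -3) -> (-(-3), -(-1), -(4)) = (3, 1, -4)
Step 2: (3, 1, -4) -> (-(-4), -(3), -(1)) = (4, -3, -1)
Step 3: (4, -3, -1) -> (-(-1), -(4), -(-3)) = (1, -4, 3)
Step 4: (1, -4, 3) -> (-(3), -(1), -(-4)) = (-3, -1, 4)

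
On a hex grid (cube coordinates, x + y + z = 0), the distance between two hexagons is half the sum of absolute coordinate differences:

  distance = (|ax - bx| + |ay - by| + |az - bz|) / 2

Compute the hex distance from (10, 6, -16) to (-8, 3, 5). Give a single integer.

|ax - bx| = |10 - (-8)| = 18
|ay - by| = |6 - 3| = 3
|az - bz| = |-16 - 5| = 21
distance = (18 + 3 + 21) / 2 = 42 / 2 = 21

Answer: 21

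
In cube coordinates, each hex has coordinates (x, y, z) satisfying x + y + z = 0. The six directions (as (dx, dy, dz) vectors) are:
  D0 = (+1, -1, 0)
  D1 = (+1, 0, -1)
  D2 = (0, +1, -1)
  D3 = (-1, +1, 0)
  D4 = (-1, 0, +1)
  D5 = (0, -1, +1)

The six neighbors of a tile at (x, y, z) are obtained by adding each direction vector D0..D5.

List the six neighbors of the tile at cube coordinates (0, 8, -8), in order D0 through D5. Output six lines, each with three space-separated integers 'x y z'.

Answer: 1 7 -8
1 8 -9
0 9 -9
-1 9 -8
-1 8 -7
0 7 -7

Derivation:
Center: (0, 8, -8). Add each direction:
  D0: (0, 8, -8) + (1, -1, 0) = (1, 7, -8)
  D1: (0, 8, -8) + (1, 0, -1) = (1, 8, -9)
  D2: (0, 8, -8) + (0, 1, -1) = (0, 9, -9)
  D3: (0, 8, -8) + (-1, 1, 0) = (-1, 9, -8)
  D4: (0, 8, -8) + (-1, 0, 1) = (-1, 8, -7)
  D5: (0, 8, -8) + (0, -1, 1) = (0, 7, -7)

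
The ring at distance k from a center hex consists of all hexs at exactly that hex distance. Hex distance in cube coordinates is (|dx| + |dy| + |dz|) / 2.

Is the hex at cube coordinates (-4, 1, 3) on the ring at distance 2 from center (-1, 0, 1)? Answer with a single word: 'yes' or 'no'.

Answer: no

Derivation:
|px - cx| = |-4 - (-1)| = 3
|py - cy| = |1 - 0| = 1
|pz - cz| = |3 - 1| = 2
distance = (3+1+2)/2 = 6/2 = 3
radius = 2; distance != radius -> no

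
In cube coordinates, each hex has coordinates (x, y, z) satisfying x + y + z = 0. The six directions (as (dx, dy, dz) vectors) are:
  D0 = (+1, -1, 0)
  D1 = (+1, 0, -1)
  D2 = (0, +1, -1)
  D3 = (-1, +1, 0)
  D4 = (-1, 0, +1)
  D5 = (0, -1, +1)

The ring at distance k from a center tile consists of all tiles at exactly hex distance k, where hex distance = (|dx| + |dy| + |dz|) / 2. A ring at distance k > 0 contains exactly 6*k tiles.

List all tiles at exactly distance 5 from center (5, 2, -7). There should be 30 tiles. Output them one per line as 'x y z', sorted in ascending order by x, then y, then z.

Answer: 0 2 -2
0 3 -3
0 4 -4
0 5 -5
0 6 -6
0 7 -7
1 1 -2
1 7 -8
2 0 -2
2 7 -9
3 -1 -2
3 7 -10
4 -2 -2
4 7 -11
5 -3 -2
5 7 -12
6 -3 -3
6 6 -12
7 -3 -4
7 5 -12
8 -3 -5
8 4 -12
9 -3 -6
9 3 -12
10 -3 -7
10 -2 -8
10 -1 -9
10 0 -10
10 1 -11
10 2 -12

Derivation:
Walk ring at distance 5 from (5, 2, -7):
Start at center + D4*5 = (0, 2, -2)
  hex 0: (0, 2, -2)
  hex 1: (1, 1, -2)
  hex 2: (2, 0, -2)
  hex 3: (3, -1, -2)
  hex 4: (4, -2, -2)
  hex 5: (5, -3, -2)
  hex 6: (6, -3, -3)
  hex 7: (7, -3, -4)
  hex 8: (8, -3, -5)
  hex 9: (9, -3, -6)
  hex 10: (10, -3, -7)
  hex 11: (10, -2, -8)
  hex 12: (10, -1, -9)
  hex 13: (10, 0, -10)
  hex 14: (10, 1, -11)
  hex 15: (10, 2, -12)
  hex 16: (9, 3, -12)
  hex 17: (8, 4, -12)
  hex 18: (7, 5, -12)
  hex 19: (6, 6, -12)
  hex 20: (5, 7, -12)
  hex 21: (4, 7, -11)
  hex 22: (3, 7, -10)
  hex 23: (2, 7, -9)
  hex 24: (1, 7, -8)
  hex 25: (0, 7, -7)
  hex 26: (0, 6, -6)
  hex 27: (0, 5, -5)
  hex 28: (0, 4, -4)
  hex 29: (0, 3, -3)
Sorted: 30 hexes.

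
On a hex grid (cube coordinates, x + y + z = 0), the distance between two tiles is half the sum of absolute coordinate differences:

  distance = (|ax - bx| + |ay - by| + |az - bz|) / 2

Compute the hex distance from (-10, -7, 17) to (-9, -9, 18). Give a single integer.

|ax - bx| = |-10 - (-9)| = 1
|ay - by| = |-7 - (-9)| = 2
|az - bz| = |17 - 18| = 1
distance = (1 + 2 + 1) / 2 = 4 / 2 = 2

Answer: 2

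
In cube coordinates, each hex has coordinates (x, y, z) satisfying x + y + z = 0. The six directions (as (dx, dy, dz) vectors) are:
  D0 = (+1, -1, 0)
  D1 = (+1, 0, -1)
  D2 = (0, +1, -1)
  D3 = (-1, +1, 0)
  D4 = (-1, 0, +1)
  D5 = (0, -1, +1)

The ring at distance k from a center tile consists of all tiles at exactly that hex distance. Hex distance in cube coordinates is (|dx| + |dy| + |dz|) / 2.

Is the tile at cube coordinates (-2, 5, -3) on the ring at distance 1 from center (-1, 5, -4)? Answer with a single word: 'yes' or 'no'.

|px - cx| = |-2 - (-1)| = 1
|py - cy| = |5 - 5| = 0
|pz - cz| = |-3 - (-4)| = 1
distance = (1+0+1)/2 = 2/2 = 1
radius = 1; distance == radius -> yes

Answer: yes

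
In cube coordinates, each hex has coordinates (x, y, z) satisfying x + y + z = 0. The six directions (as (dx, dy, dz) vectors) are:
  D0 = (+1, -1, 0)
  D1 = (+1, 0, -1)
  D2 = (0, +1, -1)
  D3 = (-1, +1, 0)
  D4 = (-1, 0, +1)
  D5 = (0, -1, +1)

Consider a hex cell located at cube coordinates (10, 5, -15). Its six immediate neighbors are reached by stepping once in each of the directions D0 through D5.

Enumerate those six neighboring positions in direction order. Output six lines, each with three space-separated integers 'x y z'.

Answer: 11 4 -15
11 5 -16
10 6 -16
9 6 -15
9 5 -14
10 4 -14

Derivation:
Center: (10, 5, -15). Add each direction:
  D0: (10, 5, -15) + (1, -1, 0) = (11, 4, -15)
  D1: (10, 5, -15) + (1, 0, -1) = (11, 5, -16)
  D2: (10, 5, -15) + (0, 1, -1) = (10, 6, -16)
  D3: (10, 5, -15) + (-1, 1, 0) = (9, 6, -15)
  D4: (10, 5, -15) + (-1, 0, 1) = (9, 5, -14)
  D5: (10, 5, -15) + (0, -1, 1) = (10, 4, -14)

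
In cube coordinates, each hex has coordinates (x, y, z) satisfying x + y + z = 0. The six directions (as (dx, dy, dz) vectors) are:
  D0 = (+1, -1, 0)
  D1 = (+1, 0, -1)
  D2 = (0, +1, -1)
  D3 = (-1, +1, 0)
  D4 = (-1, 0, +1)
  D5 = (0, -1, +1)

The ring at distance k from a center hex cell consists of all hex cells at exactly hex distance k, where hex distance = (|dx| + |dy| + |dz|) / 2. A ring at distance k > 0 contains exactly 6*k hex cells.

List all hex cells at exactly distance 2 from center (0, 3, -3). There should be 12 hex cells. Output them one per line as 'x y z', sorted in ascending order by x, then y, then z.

Walk ring at distance 2 from (0, 3, -3):
Start at center + D4*2 = (-2, 3, -1)
  hex 0: (-2, 3, -1)
  hex 1: (-1, 2, -1)
  hex 2: (0, 1, -1)
  hex 3: (1, 1, -2)
  hex 4: (2, 1, -3)
  hex 5: (2, 2, -4)
  hex 6: (2, 3, -5)
  hex 7: (1, 4, -5)
  hex 8: (0, 5, -5)
  hex 9: (-1, 5, -4)
  hex 10: (-2, 5, -3)
  hex 11: (-2, 4, -2)
Sorted: 12 hexes.

Answer: -2 3 -1
-2 4 -2
-2 5 -3
-1 2 -1
-1 5 -4
0 1 -1
0 5 -5
1 1 -2
1 4 -5
2 1 -3
2 2 -4
2 3 -5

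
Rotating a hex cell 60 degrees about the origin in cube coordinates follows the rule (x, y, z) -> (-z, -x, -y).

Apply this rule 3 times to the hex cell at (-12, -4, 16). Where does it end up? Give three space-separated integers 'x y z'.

Start: (-12, -4, 16)
Step 1: (-12, -4, 16) -> (-(16), -(-12), -(-4)) = (-16, 12, 4)
Step 2: (-16, 12, 4) -> (-(4), -(-16), -(12)) = (-4, 16, -12)
Step 3: (-4, 16, -12) -> (-(-12), -(-4), -(16)) = (12, 4, -16)

Answer: 12 4 -16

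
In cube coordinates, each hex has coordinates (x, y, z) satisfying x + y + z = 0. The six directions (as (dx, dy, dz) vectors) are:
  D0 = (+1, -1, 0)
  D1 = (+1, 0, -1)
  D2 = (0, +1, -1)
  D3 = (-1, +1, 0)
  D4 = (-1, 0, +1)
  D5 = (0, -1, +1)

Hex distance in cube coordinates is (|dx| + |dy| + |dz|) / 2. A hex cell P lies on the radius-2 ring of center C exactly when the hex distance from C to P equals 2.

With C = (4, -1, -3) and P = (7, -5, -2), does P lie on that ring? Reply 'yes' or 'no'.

|px - cx| = |7 - 4| = 3
|py - cy| = |-5 - (-1)| = 4
|pz - cz| = |-2 - (-3)| = 1
distance = (3+4+1)/2 = 8/2 = 4
radius = 2; distance != radius -> no

Answer: no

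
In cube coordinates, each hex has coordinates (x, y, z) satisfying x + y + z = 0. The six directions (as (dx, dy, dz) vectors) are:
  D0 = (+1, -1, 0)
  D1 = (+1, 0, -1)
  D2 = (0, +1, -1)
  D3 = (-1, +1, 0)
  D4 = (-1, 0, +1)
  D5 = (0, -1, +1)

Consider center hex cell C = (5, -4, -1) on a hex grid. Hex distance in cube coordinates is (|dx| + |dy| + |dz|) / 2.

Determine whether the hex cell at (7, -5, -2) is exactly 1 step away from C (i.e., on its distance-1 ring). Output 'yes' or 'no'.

|px - cx| = |7 - 5| = 2
|py - cy| = |-5 - (-4)| = 1
|pz - cz| = |-2 - (-1)| = 1
distance = (2+1+1)/2 = 4/2 = 2
radius = 1; distance != radius -> no

Answer: no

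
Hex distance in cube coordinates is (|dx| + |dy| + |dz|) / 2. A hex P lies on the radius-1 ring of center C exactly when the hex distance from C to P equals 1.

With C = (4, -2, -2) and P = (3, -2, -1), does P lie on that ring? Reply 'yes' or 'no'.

Answer: yes

Derivation:
|px - cx| = |3 - 4| = 1
|py - cy| = |-2 - (-2)| = 0
|pz - cz| = |-1 - (-2)| = 1
distance = (1+0+1)/2 = 2/2 = 1
radius = 1; distance == radius -> yes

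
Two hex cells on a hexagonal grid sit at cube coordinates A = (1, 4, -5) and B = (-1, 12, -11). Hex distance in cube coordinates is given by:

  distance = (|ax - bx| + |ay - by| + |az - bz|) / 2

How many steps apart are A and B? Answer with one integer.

Answer: 8

Derivation:
|ax - bx| = |1 - (-1)| = 2
|ay - by| = |4 - 12| = 8
|az - bz| = |-5 - (-11)| = 6
distance = (2 + 8 + 6) / 2 = 16 / 2 = 8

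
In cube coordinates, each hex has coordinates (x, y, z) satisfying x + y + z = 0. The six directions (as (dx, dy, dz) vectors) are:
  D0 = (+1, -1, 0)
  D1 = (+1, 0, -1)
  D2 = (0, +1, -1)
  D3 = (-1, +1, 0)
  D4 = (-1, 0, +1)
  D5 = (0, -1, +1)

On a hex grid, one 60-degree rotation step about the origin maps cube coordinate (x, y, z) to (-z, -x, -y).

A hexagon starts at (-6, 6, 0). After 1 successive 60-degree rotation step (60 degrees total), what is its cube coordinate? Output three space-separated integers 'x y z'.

Start: (-6, 6, 0)
Step 1: (-6, 6, 0) -> (-(0), -(-6), -(6)) = (0, 6, -6)

Answer: 0 6 -6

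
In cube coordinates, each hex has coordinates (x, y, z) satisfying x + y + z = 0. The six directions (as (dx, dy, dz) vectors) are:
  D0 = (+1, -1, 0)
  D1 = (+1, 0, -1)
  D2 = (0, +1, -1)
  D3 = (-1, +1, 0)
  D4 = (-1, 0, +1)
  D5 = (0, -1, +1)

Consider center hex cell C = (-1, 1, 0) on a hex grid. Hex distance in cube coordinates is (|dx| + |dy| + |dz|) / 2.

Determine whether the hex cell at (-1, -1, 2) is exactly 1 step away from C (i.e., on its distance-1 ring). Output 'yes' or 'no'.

Answer: no

Derivation:
|px - cx| = |-1 - (-1)| = 0
|py - cy| = |-1 - 1| = 2
|pz - cz| = |2 - 0| = 2
distance = (0+2+2)/2 = 4/2 = 2
radius = 1; distance != radius -> no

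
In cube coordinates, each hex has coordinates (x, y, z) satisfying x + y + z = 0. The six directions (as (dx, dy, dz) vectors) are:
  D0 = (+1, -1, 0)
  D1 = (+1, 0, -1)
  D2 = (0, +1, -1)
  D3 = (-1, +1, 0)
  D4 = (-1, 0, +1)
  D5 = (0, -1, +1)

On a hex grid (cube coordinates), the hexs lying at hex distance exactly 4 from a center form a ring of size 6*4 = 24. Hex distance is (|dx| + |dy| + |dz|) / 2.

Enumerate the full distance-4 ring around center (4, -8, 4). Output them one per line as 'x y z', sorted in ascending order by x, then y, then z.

Answer: 0 -8 8
0 -7 7
0 -6 6
0 -5 5
0 -4 4
1 -9 8
1 -4 3
2 -10 8
2 -4 2
3 -11 8
3 -4 1
4 -12 8
4 -4 0
5 -12 7
5 -5 0
6 -12 6
6 -6 0
7 -12 5
7 -7 0
8 -12 4
8 -11 3
8 -10 2
8 -9 1
8 -8 0

Derivation:
Walk ring at distance 4 from (4, -8, 4):
Start at center + D4*4 = (0, -8, 8)
  hex 0: (0, -8, 8)
  hex 1: (1, -9, 8)
  hex 2: (2, -10, 8)
  hex 3: (3, -11, 8)
  hex 4: (4, -12, 8)
  hex 5: (5, -12, 7)
  hex 6: (6, -12, 6)
  hex 7: (7, -12, 5)
  hex 8: (8, -12, 4)
  hex 9: (8, -11, 3)
  hex 10: (8, -10, 2)
  hex 11: (8, -9, 1)
  hex 12: (8, -8, 0)
  hex 13: (7, -7, 0)
  hex 14: (6, -6, 0)
  hex 15: (5, -5, 0)
  hex 16: (4, -4, 0)
  hex 17: (3, -4, 1)
  hex 18: (2, -4, 2)
  hex 19: (1, -4, 3)
  hex 20: (0, -4, 4)
  hex 21: (0, -5, 5)
  hex 22: (0, -6, 6)
  hex 23: (0, -7, 7)
Sorted: 24 hexes.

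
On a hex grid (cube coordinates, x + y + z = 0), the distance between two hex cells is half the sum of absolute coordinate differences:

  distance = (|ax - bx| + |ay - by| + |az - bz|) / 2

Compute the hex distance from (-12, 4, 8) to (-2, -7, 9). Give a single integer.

Answer: 11

Derivation:
|ax - bx| = |-12 - (-2)| = 10
|ay - by| = |4 - (-7)| = 11
|az - bz| = |8 - 9| = 1
distance = (10 + 11 + 1) / 2 = 22 / 2 = 11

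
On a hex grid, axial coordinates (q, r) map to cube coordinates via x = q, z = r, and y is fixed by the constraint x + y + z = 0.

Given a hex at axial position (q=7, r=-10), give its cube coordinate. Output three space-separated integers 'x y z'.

x = q = 7
z = r = -10
y = -x - z = -(7) - (-10) = 3

Answer: 7 3 -10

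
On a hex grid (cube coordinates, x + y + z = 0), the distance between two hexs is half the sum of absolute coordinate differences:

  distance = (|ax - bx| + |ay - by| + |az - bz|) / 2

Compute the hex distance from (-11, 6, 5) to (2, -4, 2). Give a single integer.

|ax - bx| = |-11 - 2| = 13
|ay - by| = |6 - (-4)| = 10
|az - bz| = |5 - 2| = 3
distance = (13 + 10 + 3) / 2 = 26 / 2 = 13

Answer: 13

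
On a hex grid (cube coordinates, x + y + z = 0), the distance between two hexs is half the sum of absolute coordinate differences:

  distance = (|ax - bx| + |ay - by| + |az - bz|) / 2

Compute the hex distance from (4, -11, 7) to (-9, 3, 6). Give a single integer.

|ax - bx| = |4 - (-9)| = 13
|ay - by| = |-11 - 3| = 14
|az - bz| = |7 - 6| = 1
distance = (13 + 14 + 1) / 2 = 28 / 2 = 14

Answer: 14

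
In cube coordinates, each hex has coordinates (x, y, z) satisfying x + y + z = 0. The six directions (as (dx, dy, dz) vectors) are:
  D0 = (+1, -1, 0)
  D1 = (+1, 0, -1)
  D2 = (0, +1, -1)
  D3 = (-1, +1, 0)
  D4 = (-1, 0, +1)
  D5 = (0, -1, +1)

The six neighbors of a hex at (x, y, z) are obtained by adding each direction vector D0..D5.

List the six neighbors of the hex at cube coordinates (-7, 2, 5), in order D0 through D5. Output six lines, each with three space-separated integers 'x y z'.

Answer: -6 1 5
-6 2 4
-7 3 4
-8 3 5
-8 2 6
-7 1 6

Derivation:
Center: (-7, 2, 5). Add each direction:
  D0: (-7, 2, 5) + (1, -1, 0) = (-6, 1, 5)
  D1: (-7, 2, 5) + (1, 0, -1) = (-6, 2, 4)
  D2: (-7, 2, 5) + (0, 1, -1) = (-7, 3, 4)
  D3: (-7, 2, 5) + (-1, 1, 0) = (-8, 3, 5)
  D4: (-7, 2, 5) + (-1, 0, 1) = (-8, 2, 6)
  D5: (-7, 2, 5) + (0, -1, 1) = (-7, 1, 6)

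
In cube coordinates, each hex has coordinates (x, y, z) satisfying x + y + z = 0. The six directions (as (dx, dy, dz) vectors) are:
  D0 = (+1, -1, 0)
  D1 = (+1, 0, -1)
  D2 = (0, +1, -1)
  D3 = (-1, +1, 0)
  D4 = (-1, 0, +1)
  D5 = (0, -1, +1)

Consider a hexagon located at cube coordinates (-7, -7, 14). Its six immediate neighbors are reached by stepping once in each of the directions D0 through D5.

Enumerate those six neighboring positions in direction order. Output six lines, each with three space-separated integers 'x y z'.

Answer: -6 -8 14
-6 -7 13
-7 -6 13
-8 -6 14
-8 -7 15
-7 -8 15

Derivation:
Center: (-7, -7, 14). Add each direction:
  D0: (-7, -7, 14) + (1, -1, 0) = (-6, -8, 14)
  D1: (-7, -7, 14) + (1, 0, -1) = (-6, -7, 13)
  D2: (-7, -7, 14) + (0, 1, -1) = (-7, -6, 13)
  D3: (-7, -7, 14) + (-1, 1, 0) = (-8, -6, 14)
  D4: (-7, -7, 14) + (-1, 0, 1) = (-8, -7, 15)
  D5: (-7, -7, 14) + (0, -1, 1) = (-7, -8, 15)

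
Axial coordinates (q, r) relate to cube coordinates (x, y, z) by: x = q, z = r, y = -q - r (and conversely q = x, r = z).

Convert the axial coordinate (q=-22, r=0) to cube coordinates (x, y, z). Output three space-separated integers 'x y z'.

Answer: -22 22 0

Derivation:
x = q = -22
z = r = 0
y = -x - z = -(-22) - (0) = 22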